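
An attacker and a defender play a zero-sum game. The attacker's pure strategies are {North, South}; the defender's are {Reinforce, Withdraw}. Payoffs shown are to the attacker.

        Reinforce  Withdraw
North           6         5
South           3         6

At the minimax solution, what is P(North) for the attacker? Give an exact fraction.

Row minima: North → 5, South → 3; maximin = 5.
Column maxima: Reinforce → 6, Withdraw → 6; minimax = 6.
5 ≠ 6, so there is no saddle point; optimal play is mixed.
Let the attacker play North with probability p. Expected payoff against Reinforce: 6p + 3(1−p) = 3p + 3; against Withdraw: 5p + 6(1−p) = −p + 6.
Setting these equal: 3p + 3 = −p + 6 ⇒ 4p = 3 ⇒ p = 3/4, and the value is (3)·(3/4) + 3 = 21/4.
For the defender: with q = P(Reinforce), equating North's and South's payoffs gives q + 5 = −3q + 6 ⇒ q = 1/4.

3/4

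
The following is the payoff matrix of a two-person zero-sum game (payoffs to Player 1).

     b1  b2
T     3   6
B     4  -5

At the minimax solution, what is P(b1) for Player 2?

Row minima: T → 3, B → -5; maximin = 3.
Column maxima: b1 → 4, b2 → 6; minimax = 4.
3 ≠ 4, so there is no saddle point; optimal play is mixed.
Let Player 1 play T with probability p. Expected payoff against b1: 3p + 4(1−p) = −p + 4; against b2: 6p + (-5)(1−p) = 11p − 5.
Setting these equal: −p + 4 = 11p − 5 ⇒ −12p = -9 ⇒ p = 3/4, and the value is (-1)·(3/4) + 4 = 13/4.
For Player 2: with q = P(b1), equating T's and B's payoffs gives −3q + 6 = 9q − 5 ⇒ q = 11/12.

11/12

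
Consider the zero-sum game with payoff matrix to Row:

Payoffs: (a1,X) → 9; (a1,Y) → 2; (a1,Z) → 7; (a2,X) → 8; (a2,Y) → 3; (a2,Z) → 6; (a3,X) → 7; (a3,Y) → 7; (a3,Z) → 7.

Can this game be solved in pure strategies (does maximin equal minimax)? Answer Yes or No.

Row minima: a1 → 2, a2 → 3, a3 → 7; maximin = 7.
Column maxima: X → 9, Y → 7, Z → 7; minimax = 7.
maximin = minimax = 7, so a saddle point exists.

Yes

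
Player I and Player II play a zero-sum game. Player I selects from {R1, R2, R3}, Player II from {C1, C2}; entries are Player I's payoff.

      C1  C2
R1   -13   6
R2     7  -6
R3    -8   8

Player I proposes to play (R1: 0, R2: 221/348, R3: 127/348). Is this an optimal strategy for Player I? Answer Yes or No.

Against C1 this mix gives (221/348)·7 + (127/348)·(-8) = 177/116.
Against C2 this mix gives (221/348)·(-6) + (127/348)·8 = -155/174.
Player II will play C2, holding Player I to -155/174. Shifting weight toward the row that does better against C2 would raise this floor (the equalizing mix achieves 8/29 against both C2 and C1), so the proposed strategy is not optimal.

No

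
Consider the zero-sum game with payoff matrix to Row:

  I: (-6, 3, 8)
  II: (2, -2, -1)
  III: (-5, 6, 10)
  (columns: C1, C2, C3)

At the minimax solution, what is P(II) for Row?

11/15

Row minima: I → -6, II → -2, III → -5; maximin = -2.
Column maxima: C1 → 2, C2 → 6, C3 → 10; minimax = 2.
-2 ≠ 2, so there is no saddle point; optimal play is mixed.
I is strictly dominated by III, so Row never plays it.
C3 is strictly dominated by C2 (it gives Row strictly more in every row), so Column never plays it.
On the remaining 2×2 (II, III vs C1, C2):
Let Row play II with probability p. Expected payoff against C1: 2p + (-5)(1−p) = 7p − 5; against C2: (-2)p + 6(1−p) = −8p + 6.
Setting these equal: 7p − 5 = −8p + 6 ⇒ 15p = 11 ⇒ p = 11/15, and the value is (7)·(11/15) − 5 = 2/15.
For Column: with q = P(C1), equating II's and III's payoffs gives 4q − 2 = −11q + 6 ⇒ q = 8/15.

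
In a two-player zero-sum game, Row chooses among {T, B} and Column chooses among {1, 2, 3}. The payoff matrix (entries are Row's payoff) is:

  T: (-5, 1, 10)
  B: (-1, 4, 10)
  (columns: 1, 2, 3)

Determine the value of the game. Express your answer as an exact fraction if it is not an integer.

-1

Row minima: T → -5, B → -1; maximin = -1.
Column maxima: 1 → -1, 2 → 4, 3 → 10; minimax = -1.
Since maximin = minimax = -1, there is a saddle point and the value is -1.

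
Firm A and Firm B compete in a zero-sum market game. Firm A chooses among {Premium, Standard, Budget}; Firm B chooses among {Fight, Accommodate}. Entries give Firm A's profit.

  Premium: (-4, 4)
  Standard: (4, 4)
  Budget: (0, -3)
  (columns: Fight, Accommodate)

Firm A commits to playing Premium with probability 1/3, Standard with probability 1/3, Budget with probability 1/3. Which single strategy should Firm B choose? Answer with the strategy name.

If Firm B plays Fight, Firm A's expected payoff is (1/3)·(-4) + (1/3)·4 + (1/3)·0 = 0.
If Firm B plays Accommodate, Firm A's expected payoff is (1/3)·4 + (1/3)·4 + (1/3)·(-3) = 5/3.
Firm B minimizes Firm A's payoff; the smallest is 0, so the best response is Fight.

Fight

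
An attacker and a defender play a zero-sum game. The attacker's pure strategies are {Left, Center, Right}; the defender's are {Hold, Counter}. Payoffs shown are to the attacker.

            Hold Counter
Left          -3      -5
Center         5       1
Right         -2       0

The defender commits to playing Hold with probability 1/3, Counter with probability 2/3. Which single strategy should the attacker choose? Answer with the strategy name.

Expected payoff of Left: (1/3)·(-3) + (2/3)·(-5) = -13/3.
Expected payoff of Center: (1/3)·5 + (2/3)·1 = 7/3.
Expected payoff of Right: (1/3)·(-2) + (2/3)·0 = -2/3.
The largest is 7/3, so the attacker's best response is Center.

Center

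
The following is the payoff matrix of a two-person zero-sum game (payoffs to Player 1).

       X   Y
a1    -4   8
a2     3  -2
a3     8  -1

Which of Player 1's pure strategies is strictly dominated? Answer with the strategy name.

a2

a3 gives a strictly higher payoff than a2 against every column: 8 > 3, -1 > -2.
So a2 is strictly dominated and Player 1 never plays it.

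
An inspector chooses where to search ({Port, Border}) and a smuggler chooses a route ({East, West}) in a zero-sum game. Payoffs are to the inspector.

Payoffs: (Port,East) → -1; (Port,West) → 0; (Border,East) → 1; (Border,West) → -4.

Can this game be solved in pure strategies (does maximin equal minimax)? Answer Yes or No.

No

Row minima: Port → -1, Border → -4; maximin = -1.
Column maxima: East → 1, West → 0; minimax = 0.
-1 ≠ 0, so no pure-strategy equilibrium exists.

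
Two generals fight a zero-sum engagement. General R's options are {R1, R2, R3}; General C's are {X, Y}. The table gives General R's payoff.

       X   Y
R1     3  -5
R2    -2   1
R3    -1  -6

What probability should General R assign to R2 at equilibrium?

8/11

Row minima: R1 → -5, R2 → -2, R3 → -6; maximin = -2.
Column maxima: X → 3, Y → 1; minimax = 1.
-2 ≠ 1, so there is no saddle point; optimal play is mixed.
R3 is strictly dominated by R1, so General R never plays it.
On the remaining 2×2 (R1, R2 vs X, Y):
Let General R play R1 with probability p. Expected payoff against X: 3p + (-2)(1−p) = 5p − 2; against Y: (-5)p + 1(1−p) = −6p + 1.
Setting these equal: 5p − 2 = −6p + 1 ⇒ 11p = 3 ⇒ p = 3/11, and the value is (5)·(3/11) − 2 = -7/11.
For General C: with q = P(X), equating R1's and R2's payoffs gives 8q − 5 = −3q + 1 ⇒ q = 6/11.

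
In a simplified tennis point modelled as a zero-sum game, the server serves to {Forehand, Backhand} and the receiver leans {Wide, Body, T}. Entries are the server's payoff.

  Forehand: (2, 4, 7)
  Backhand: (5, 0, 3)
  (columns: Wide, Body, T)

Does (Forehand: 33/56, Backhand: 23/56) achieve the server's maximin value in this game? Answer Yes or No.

No

Against Wide this mix gives (33/56)·2 + (23/56)·5 = 181/56.
Against Body this mix gives (33/56)·4 + (23/56)·0 = 33/14.
Against T this mix gives (33/56)·7 + (23/56)·3 = 75/14.
The receiver will play Body, holding the server to 33/14. Shifting weight toward the row that does better against Body would raise this floor (the equalizing mix achieves 20/7 against both Body and Wide), so the proposed strategy is not optimal.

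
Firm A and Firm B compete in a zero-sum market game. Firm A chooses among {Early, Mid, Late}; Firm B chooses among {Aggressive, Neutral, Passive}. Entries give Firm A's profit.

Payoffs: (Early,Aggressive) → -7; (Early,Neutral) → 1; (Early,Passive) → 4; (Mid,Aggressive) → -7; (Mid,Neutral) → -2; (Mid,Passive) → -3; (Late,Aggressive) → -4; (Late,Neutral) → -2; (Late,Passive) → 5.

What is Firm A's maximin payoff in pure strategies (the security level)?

Row minima: Early → -7, Mid → -7, Late → -4.
The best of these is -4.

-4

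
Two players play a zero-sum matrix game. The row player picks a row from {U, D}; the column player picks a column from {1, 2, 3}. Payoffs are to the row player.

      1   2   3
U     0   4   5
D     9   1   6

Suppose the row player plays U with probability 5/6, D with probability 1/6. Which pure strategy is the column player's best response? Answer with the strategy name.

1

If the column player plays 1, the row player's expected payoff is (5/6)·0 + (1/6)·9 = 3/2.
If the column player plays 2, the row player's expected payoff is (5/6)·4 + (1/6)·1 = 7/2.
If the column player plays 3, the row player's expected payoff is (5/6)·5 + (1/6)·6 = 31/6.
The column player minimizes the row player's payoff; the smallest is 3/2, so the best response is 1.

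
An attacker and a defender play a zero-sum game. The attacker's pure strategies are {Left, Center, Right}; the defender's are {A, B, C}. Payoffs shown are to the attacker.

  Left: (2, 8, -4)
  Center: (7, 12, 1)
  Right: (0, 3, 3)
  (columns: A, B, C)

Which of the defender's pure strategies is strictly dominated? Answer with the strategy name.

B

A holds the attacker's payoff strictly below B in every row: 2 < 8, 7 < 12, 0 < 3.
So B is strictly dominated for the defender.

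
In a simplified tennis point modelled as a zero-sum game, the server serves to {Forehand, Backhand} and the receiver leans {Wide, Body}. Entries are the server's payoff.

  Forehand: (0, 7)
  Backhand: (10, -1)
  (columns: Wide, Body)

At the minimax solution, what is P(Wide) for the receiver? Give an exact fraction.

4/9

Row minima: Forehand → 0, Backhand → -1; maximin = 0.
Column maxima: Wide → 10, Body → 7; minimax = 7.
0 ≠ 7, so there is no saddle point; optimal play is mixed.
Let the server play Forehand with probability p. Expected payoff against Wide: 0p + 10(1−p) = −10p + 10; against Body: 7p + (-1)(1−p) = 8p − 1.
Setting these equal: −10p + 10 = 8p − 1 ⇒ −18p = -11 ⇒ p = 11/18, and the value is (-10)·(11/18) + 10 = 35/9.
For the receiver: with q = P(Wide), equating Forehand's and Backhand's payoffs gives −7q + 7 = 11q − 1 ⇒ q = 4/9.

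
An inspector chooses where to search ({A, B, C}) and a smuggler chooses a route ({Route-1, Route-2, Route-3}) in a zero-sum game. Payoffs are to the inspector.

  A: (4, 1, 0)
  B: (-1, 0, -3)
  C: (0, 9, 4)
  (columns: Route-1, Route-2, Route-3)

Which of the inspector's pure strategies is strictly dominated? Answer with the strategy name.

B

A gives a strictly higher payoff than B against every column: 4 > -1, 1 > 0, 0 > -3.
So B is strictly dominated and the inspector never plays it.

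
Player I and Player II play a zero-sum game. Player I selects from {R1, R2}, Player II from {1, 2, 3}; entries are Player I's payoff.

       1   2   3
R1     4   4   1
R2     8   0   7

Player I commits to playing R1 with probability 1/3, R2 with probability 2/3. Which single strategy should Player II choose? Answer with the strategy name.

2

If Player II plays 1, Player I's expected payoff is (1/3)·4 + (2/3)·8 = 20/3.
If Player II plays 2, Player I's expected payoff is (1/3)·4 + (2/3)·0 = 4/3.
If Player II plays 3, Player I's expected payoff is (1/3)·1 + (2/3)·7 = 5.
Player II minimizes Player I's payoff; the smallest is 4/3, so the best response is 2.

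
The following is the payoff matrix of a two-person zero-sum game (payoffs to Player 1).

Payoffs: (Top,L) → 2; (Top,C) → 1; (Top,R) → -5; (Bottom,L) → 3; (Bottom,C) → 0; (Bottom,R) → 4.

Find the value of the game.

Row minima: Top → -5, Bottom → 0; maximin = 0.
Column maxima: L → 3, C → 1, R → 4; minimax = 1.
0 ≠ 1, so there is no saddle point; optimal play is mixed.
L is strictly dominated by C (it gives Player 1 strictly more in every row), so Player 2 never plays it.
On the remaining 2×2 (Top, Bottom vs C, R):
Let Player 1 play Top with probability p. Expected payoff against C: 1p + 0(1−p) = p; against R: (-5)p + 4(1−p) = −9p + 4.
Setting these equal: p = −9p + 4 ⇒ 10p = 4 ⇒ p = 2/5, and the value is (1)·(2/5) = 2/5.
For Player 2: with q = P(C), equating Top's and Bottom's payoffs gives 6q − 5 = −4q + 4 ⇒ q = 9/10.

2/5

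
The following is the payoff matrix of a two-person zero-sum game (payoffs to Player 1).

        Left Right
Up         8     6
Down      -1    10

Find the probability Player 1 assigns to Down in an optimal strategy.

Row minima: Up → 6, Down → -1; maximin = 6.
Column maxima: Left → 8, Right → 10; minimax = 8.
6 ≠ 8, so there is no saddle point; optimal play is mixed.
Let Player 1 play Up with probability p. Expected payoff against Left: 8p + (-1)(1−p) = 9p − 1; against Right: 6p + 10(1−p) = −4p + 10.
Setting these equal: 9p − 1 = −4p + 10 ⇒ 13p = 11 ⇒ p = 11/13, and the value is (9)·(11/13) − 1 = 86/13.
For Player 2: with q = P(Left), equating Up's and Down's payoffs gives 2q + 6 = −11q + 10 ⇒ q = 4/13.

2/13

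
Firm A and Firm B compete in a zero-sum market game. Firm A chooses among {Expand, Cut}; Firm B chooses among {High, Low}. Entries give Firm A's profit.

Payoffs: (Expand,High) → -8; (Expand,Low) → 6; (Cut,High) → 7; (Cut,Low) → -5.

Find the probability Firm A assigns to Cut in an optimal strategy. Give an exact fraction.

Row minima: Expand → -8, Cut → -5; maximin = -5.
Column maxima: High → 7, Low → 6; minimax = 6.
-5 ≠ 6, so there is no saddle point; optimal play is mixed.
Let Firm A play Expand with probability p. Expected payoff against High: (-8)p + 7(1−p) = −15p + 7; against Low: 6p + (-5)(1−p) = 11p − 5.
Setting these equal: −15p + 7 = 11p − 5 ⇒ −26p = -12 ⇒ p = 6/13, and the value is (-15)·(6/13) + 7 = 1/13.
For Firm B: with q = P(High), equating Expand's and Cut's payoffs gives −14q + 6 = 12q − 5 ⇒ q = 11/26.

7/13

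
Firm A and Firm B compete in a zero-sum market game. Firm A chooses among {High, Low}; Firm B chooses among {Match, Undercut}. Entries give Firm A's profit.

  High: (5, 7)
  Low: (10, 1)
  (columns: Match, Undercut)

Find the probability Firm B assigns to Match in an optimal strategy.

Row minima: High → 5, Low → 1; maximin = 5.
Column maxima: Match → 10, Undercut → 7; minimax = 7.
5 ≠ 7, so there is no saddle point; optimal play is mixed.
Let Firm A play High with probability p. Expected payoff against Match: 5p + 10(1−p) = −5p + 10; against Undercut: 7p + 1(1−p) = 6p + 1.
Setting these equal: −5p + 10 = 6p + 1 ⇒ −11p = -9 ⇒ p = 9/11, and the value is (-5)·(9/11) + 10 = 65/11.
For Firm B: with q = P(Match), equating High's and Low's payoffs gives −2q + 7 = 9q + 1 ⇒ q = 6/11.

6/11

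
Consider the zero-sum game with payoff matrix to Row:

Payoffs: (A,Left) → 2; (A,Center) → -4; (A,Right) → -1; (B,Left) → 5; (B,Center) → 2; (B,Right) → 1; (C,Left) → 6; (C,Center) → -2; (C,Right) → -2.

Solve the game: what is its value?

1

Row minima: A → -4, B → 1, C → -2; maximin = 1.
Column maxima: Left → 6, Center → 2, Right → 1; minimax = 1.
Since maximin = minimax = 1, there is a saddle point and the value is 1.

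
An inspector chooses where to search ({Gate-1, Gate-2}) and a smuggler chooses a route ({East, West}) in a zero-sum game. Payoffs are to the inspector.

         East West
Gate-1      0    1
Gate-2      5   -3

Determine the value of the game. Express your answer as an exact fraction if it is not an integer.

5/9

Row minima: Gate-1 → 0, Gate-2 → -3; maximin = 0.
Column maxima: East → 5, West → 1; minimax = 1.
0 ≠ 1, so there is no saddle point; optimal play is mixed.
Let the inspector play Gate-1 with probability p. Expected payoff against East: 0p + 5(1−p) = −5p + 5; against West: 1p + (-3)(1−p) = 4p − 3.
Setting these equal: −5p + 5 = 4p − 3 ⇒ −9p = -8 ⇒ p = 8/9, and the value is (-5)·(8/9) + 5 = 5/9.
For the smuggler: with q = P(East), equating Gate-1's and Gate-2's payoffs gives −q + 1 = 8q − 3 ⇒ q = 4/9.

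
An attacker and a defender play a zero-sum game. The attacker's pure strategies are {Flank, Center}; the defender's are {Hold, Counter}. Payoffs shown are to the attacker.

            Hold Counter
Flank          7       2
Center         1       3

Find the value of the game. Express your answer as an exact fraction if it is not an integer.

19/7

Row minima: Flank → 2, Center → 1; maximin = 2.
Column maxima: Hold → 7, Counter → 3; minimax = 3.
2 ≠ 3, so there is no saddle point; optimal play is mixed.
Let the attacker play Flank with probability p. Expected payoff against Hold: 7p + 1(1−p) = 6p + 1; against Counter: 2p + 3(1−p) = −p + 3.
Setting these equal: 6p + 1 = −p + 3 ⇒ 7p = 2 ⇒ p = 2/7, and the value is (6)·(2/7) + 1 = 19/7.
For the defender: with q = P(Hold), equating Flank's and Center's payoffs gives 5q + 2 = −2q + 3 ⇒ q = 1/7.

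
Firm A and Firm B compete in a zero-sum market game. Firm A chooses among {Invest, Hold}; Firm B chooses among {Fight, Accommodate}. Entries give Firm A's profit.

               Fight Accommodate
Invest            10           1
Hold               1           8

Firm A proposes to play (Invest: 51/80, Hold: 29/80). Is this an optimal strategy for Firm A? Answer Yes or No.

No

Against Fight this mix gives (51/80)·10 + (29/80)·1 = 539/80.
Against Accommodate this mix gives (51/80)·1 + (29/80)·8 = 283/80.
Firm B will play Accommodate, holding Firm A to 283/80. Shifting weight toward the row that does better against Accommodate would raise this floor (the equalizing mix achieves 79/16 against both Accommodate and Fight), so the proposed strategy is not optimal.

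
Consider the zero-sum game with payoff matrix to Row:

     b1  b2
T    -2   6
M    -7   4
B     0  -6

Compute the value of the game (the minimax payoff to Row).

Row minima: T → -2, M → -7, B → -6; maximin = -2.
Column maxima: b1 → 0, b2 → 6; minimax = 0.
-2 ≠ 0, so there is no saddle point; optimal play is mixed.
M is strictly dominated by T, so Row never plays it.
On the remaining 2×2 (T, B vs b1, b2):
Let Row play T with probability p. Expected payoff against b1: (-2)p + 0(1−p) = −2p; against b2: 6p + (-6)(1−p) = 12p − 6.
Setting these equal: −2p = 12p − 6 ⇒ −14p = -6 ⇒ p = 3/7, and the value is (-2)·(3/7) = -6/7.
For Column: with q = P(b1), equating T's and B's payoffs gives −8q + 6 = 6q − 6 ⇒ q = 6/7.

-6/7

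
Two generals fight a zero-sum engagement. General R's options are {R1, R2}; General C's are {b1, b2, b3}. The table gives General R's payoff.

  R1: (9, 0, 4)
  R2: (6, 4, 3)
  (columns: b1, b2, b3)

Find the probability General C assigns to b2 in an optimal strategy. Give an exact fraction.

Row minima: R1 → 0, R2 → 3; maximin = 3.
Column maxima: b1 → 9, b2 → 4, b3 → 4; minimax = 4.
3 ≠ 4, so there is no saddle point; optimal play is mixed.
b1 is strictly dominated by b2 (it gives General R strictly more in every row), so General C never plays it.
On the remaining 2×2 (R1, R2 vs b2, b3):
Let General R play R1 with probability p. Expected payoff against b2: 0p + 4(1−p) = −4p + 4; against b3: 4p + 3(1−p) = p + 3.
Setting these equal: −4p + 4 = p + 3 ⇒ −5p = -1 ⇒ p = 1/5, and the value is (-4)·(1/5) + 4 = 16/5.
For General C: with q = P(b2), equating R1's and R2's payoffs gives −4q + 4 = q + 3 ⇒ q = 1/5.

1/5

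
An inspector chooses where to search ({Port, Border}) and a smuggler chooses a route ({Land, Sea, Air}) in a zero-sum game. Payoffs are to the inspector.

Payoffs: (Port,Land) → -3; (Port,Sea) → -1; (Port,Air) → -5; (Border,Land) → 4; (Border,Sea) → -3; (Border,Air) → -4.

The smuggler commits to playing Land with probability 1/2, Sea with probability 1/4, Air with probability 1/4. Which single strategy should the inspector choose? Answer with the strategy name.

Border

Expected payoff of Port: (1/2)·(-3) + (1/4)·(-1) + (1/4)·(-5) = -3.
Expected payoff of Border: (1/2)·4 + (1/4)·(-3) + (1/4)·(-4) = 1/4.
The largest is 1/4, so the inspector's best response is Border.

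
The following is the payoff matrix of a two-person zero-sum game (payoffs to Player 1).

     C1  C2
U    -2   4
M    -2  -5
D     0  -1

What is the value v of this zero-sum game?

-2/7

Row minima: U → -2, M → -5, D → -1; maximin = -1.
Column maxima: C1 → 0, C2 → 4; minimax = 0.
-1 ≠ 0, so there is no saddle point; optimal play is mixed.
M is strictly dominated by D, so Player 1 never plays it.
On the remaining 2×2 (U, D vs C1, C2):
Let Player 1 play U with probability p. Expected payoff against C1: (-2)p + 0(1−p) = −2p; against C2: 4p + (-1)(1−p) = 5p − 1.
Setting these equal: −2p = 5p − 1 ⇒ −7p = -1 ⇒ p = 1/7, and the value is (-2)·(1/7) = -2/7.
For Player 2: with q = P(C1), equating U's and D's payoffs gives −6q + 4 = q − 1 ⇒ q = 5/7.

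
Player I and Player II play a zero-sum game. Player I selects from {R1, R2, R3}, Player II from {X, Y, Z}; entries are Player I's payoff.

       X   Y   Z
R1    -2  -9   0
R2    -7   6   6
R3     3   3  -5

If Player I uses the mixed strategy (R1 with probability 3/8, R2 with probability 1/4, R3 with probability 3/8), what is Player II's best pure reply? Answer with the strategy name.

X

If Player II plays X, Player I's expected payoff is (3/8)·(-2) + (1/4)·(-7) + (3/8)·3 = -11/8.
If Player II plays Y, Player I's expected payoff is (3/8)·(-9) + (1/4)·6 + (3/8)·3 = -3/4.
If Player II plays Z, Player I's expected payoff is (3/8)·0 + (1/4)·6 + (3/8)·(-5) = -3/8.
Player II minimizes Player I's payoff; the smallest is -11/8, so the best response is X.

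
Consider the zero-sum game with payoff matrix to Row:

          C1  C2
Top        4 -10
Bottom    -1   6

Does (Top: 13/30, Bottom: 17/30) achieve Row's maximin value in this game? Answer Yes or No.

No

Against C1 this mix gives (13/30)·4 + (17/30)·(-1) = 7/6.
Against C2 this mix gives (13/30)·(-10) + (17/30)·6 = -14/15.
Column will play C2, holding Row to -14/15. Shifting weight toward the row that does better against C2 would raise this floor (the equalizing mix achieves 2/3 against both C2 and C1), so the proposed strategy is not optimal.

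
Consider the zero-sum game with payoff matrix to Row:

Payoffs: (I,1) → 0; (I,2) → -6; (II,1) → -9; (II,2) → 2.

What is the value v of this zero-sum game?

-54/17

Row minima: I → -6, II → -9; maximin = -6.
Column maxima: 1 → 0, 2 → 2; minimax = 0.
-6 ≠ 0, so there is no saddle point; optimal play is mixed.
Let Row play I with probability p. Expected payoff against 1: 0p + (-9)(1−p) = 9p − 9; against 2: (-6)p + 2(1−p) = −8p + 2.
Setting these equal: 9p − 9 = −8p + 2 ⇒ 17p = 11 ⇒ p = 11/17, and the value is (9)·(11/17) − 9 = -54/17.
For Column: with q = P(1), equating I's and II's payoffs gives 6q − 6 = −11q + 2 ⇒ q = 8/17.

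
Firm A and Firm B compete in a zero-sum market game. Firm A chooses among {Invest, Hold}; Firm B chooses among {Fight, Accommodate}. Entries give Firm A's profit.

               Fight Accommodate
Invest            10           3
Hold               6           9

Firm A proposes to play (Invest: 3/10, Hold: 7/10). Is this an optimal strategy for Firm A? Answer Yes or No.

Yes

Against Fight this mix gives (3/10)·10 + (7/10)·6 = 36/5.
Against Accommodate this mix gives (3/10)·3 + (7/10)·9 = 36/5.
All of Firm B's active replies (Fight, Accommodate) yield 36/5, and no column does worse for Firm A. The mix makes Firm B indifferent and guarantees 36/5, so it is optimal.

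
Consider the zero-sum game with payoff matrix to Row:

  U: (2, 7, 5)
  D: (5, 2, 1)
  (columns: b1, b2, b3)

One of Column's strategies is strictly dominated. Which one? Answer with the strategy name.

b3 holds Row's payoff strictly below b2 in every row: 5 < 7, 1 < 2.
So b2 is strictly dominated for Column.

b2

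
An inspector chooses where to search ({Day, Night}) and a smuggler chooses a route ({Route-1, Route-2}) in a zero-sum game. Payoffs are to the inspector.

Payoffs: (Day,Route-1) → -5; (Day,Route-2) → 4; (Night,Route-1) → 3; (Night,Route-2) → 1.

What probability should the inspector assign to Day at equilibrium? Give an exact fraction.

Row minima: Day → -5, Night → 1; maximin = 1.
Column maxima: Route-1 → 3, Route-2 → 4; minimax = 3.
1 ≠ 3, so there is no saddle point; optimal play is mixed.
Let the inspector play Day with probability p. Expected payoff against Route-1: (-5)p + 3(1−p) = −8p + 3; against Route-2: 4p + 1(1−p) = 3p + 1.
Setting these equal: −8p + 3 = 3p + 1 ⇒ −11p = -2 ⇒ p = 2/11, and the value is (-8)·(2/11) + 3 = 17/11.
For the smuggler: with q = P(Route-1), equating Day's and Night's payoffs gives −9q + 4 = 2q + 1 ⇒ q = 3/11.

2/11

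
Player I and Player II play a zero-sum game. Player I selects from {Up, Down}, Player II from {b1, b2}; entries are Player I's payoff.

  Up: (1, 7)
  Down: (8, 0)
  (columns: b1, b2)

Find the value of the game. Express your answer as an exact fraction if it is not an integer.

Row minima: Up → 1, Down → 0; maximin = 1.
Column maxima: b1 → 8, b2 → 7; minimax = 7.
1 ≠ 7, so there is no saddle point; optimal play is mixed.
Let Player I play Up with probability p. Expected payoff against b1: 1p + 8(1−p) = −7p + 8; against b2: 7p + 0(1−p) = 7p.
Setting these equal: −7p + 8 = 7p ⇒ −14p = -8 ⇒ p = 4/7, and the value is (-7)·(4/7) + 8 = 4.
For Player II: with q = P(b1), equating Up's and Down's payoffs gives −6q + 7 = 8q ⇒ q = 1/2.

4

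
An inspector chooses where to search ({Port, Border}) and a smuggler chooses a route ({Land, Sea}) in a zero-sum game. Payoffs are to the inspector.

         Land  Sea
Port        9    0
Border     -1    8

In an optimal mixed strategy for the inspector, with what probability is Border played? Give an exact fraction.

1/2

Row minima: Port → 0, Border → -1; maximin = 0.
Column maxima: Land → 9, Sea → 8; minimax = 8.
0 ≠ 8, so there is no saddle point; optimal play is mixed.
Let the inspector play Port with probability p. Expected payoff against Land: 9p + (-1)(1−p) = 10p − 1; against Sea: 0p + 8(1−p) = −8p + 8.
Setting these equal: 10p − 1 = −8p + 8 ⇒ 18p = 9 ⇒ p = 1/2, and the value is (10)·(1/2) − 1 = 4.
For the smuggler: with q = P(Land), equating Port's and Border's payoffs gives 9q = −9q + 8 ⇒ q = 4/9.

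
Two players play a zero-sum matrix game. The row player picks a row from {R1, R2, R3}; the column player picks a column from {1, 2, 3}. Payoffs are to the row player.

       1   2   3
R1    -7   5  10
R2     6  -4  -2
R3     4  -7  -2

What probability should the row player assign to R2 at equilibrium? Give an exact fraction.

Row minima: R1 → -7, R2 → -4, R3 → -7; maximin = -4.
Column maxima: 1 → 6, 2 → 5, 3 → 10; minimax = 5.
-4 ≠ 5, so there is no saddle point; optimal play is mixed.
3 is strictly dominated by 2 (it gives the row player strictly more in every row), so the column player never plays it.
With 3 eliminated, R3 is strictly dominated by R2 (R2 gives the row player strictly more in every remaining column), so the row player never plays it.
On the remaining 2×2 (R1, R2 vs 1, 2):
Let the row player play R1 with probability p. Expected payoff against 1: (-7)p + 6(1−p) = −13p + 6; against 2: 5p + (-4)(1−p) = 9p − 4.
Setting these equal: −13p + 6 = 9p − 4 ⇒ −22p = -10 ⇒ p = 5/11, and the value is (-13)·(5/11) + 6 = 1/11.
For the column player: with q = P(1), equating R1's and R2's payoffs gives −12q + 5 = 10q − 4 ⇒ q = 9/22.

6/11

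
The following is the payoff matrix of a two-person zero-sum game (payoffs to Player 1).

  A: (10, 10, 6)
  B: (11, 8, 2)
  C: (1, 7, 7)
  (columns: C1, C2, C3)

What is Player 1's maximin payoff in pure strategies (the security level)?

6

Row minima: A → 6, B → 2, C → 1.
The best of these is 6.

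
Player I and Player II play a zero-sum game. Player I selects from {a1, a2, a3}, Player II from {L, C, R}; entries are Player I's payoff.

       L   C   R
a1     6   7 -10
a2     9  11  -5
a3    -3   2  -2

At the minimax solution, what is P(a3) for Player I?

Row minima: a1 → -10, a2 → -5, a3 → -3; maximin = -3.
Column maxima: L → 9, C → 11, R → -2; minimax = -2.
-3 ≠ -2, so there is no saddle point; optimal play is mixed.
a1 is strictly dominated by a2, so Player I never plays it.
C is strictly dominated by L (it gives Player I strictly more in every row), so Player II never plays it.
On the remaining 2×2 (a2, a3 vs L, R):
Let Player I play a2 with probability p. Expected payoff against L: 9p + (-3)(1−p) = 12p − 3; against R: (-5)p + (-2)(1−p) = −3p − 2.
Setting these equal: 12p − 3 = −3p − 2 ⇒ 15p = 1 ⇒ p = 1/15, and the value is (12)·(1/15) − 3 = -11/5.
For Player II: with q = P(L), equating a2's and a3's payoffs gives 14q − 5 = −q − 2 ⇒ q = 1/5.

14/15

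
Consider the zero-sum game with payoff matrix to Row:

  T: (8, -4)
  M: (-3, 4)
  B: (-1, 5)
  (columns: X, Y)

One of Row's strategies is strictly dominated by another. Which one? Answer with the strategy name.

M

B gives a strictly higher payoff than M against every column: -1 > -3, 5 > 4.
So M is strictly dominated and Row never plays it.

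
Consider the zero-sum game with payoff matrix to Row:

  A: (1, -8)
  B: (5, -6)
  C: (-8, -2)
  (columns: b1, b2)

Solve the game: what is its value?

-58/17

Row minima: A → -8, B → -6, C → -8; maximin = -6.
Column maxima: b1 → 5, b2 → -2; minimax = -2.
-6 ≠ -2, so there is no saddle point; optimal play is mixed.
A is strictly dominated by B, so Row never plays it.
On the remaining 2×2 (B, C vs b1, b2):
Let Row play B with probability p. Expected payoff against b1: 5p + (-8)(1−p) = 13p − 8; against b2: (-6)p + (-2)(1−p) = −4p − 2.
Setting these equal: 13p − 8 = −4p − 2 ⇒ 17p = 6 ⇒ p = 6/17, and the value is (13)·(6/17) − 8 = -58/17.
For Column: with q = P(b1), equating B's and C's payoffs gives 11q − 6 = −6q − 2 ⇒ q = 4/17.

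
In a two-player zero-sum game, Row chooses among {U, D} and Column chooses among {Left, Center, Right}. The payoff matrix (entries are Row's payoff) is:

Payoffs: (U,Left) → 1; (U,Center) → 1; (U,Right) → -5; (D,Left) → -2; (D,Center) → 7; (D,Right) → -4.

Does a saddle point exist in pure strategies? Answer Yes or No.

Yes

Row minima: U → -5, D → -4; maximin = -4.
Column maxima: Left → 1, Center → 7, Right → -4; minimax = -4.
maximin = minimax = -4, so a saddle point exists.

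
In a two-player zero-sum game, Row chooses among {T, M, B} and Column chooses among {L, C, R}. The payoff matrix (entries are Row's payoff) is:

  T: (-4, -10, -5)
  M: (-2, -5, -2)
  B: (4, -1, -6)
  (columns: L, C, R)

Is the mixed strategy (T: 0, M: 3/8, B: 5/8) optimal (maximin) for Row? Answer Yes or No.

No

Against L this mix gives (3/8)·(-2) + (5/8)·4 = 7/4.
Against C this mix gives (3/8)·(-5) + (5/8)·(-1) = -5/2.
Against R this mix gives (3/8)·(-2) + (5/8)·(-6) = -9/2.
Column will play R, holding Row to -9/2. Shifting weight toward the row that does better against R would raise this floor (the equalizing mix achieves -7/2 against both R and C), so the proposed strategy is not optimal.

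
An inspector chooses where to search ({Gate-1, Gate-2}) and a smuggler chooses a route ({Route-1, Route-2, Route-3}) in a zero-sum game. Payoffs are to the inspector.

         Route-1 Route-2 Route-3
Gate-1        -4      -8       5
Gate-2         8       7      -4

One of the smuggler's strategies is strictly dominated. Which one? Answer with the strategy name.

Route-2 holds the inspector's payoff strictly below Route-1 in every row: -8 < -4, 7 < 8.
So Route-1 is strictly dominated for the smuggler.

Route-1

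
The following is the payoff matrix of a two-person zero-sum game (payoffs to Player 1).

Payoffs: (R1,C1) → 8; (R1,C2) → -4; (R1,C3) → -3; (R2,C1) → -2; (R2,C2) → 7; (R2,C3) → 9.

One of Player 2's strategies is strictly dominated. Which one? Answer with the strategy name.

C2 holds Player 1's payoff strictly below C3 in every row: -4 < -3, 7 < 9.
So C3 is strictly dominated for Player 2.

C3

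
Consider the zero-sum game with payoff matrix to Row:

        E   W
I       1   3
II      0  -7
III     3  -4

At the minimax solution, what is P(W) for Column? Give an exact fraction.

Row minima: I → 1, II → -7, III → -4; maximin = 1.
Column maxima: E → 3, W → 3; minimax = 3.
1 ≠ 3, so there is no saddle point; optimal play is mixed.
II is strictly dominated by I, so Row never plays it.
On the remaining 2×2 (I, III vs E, W):
Let Row play I with probability p. Expected payoff against E: 1p + 3(1−p) = −2p + 3; against W: 3p + (-4)(1−p) = 7p − 4.
Setting these equal: −2p + 3 = 7p − 4 ⇒ −9p = -7 ⇒ p = 7/9, and the value is (-2)·(7/9) + 3 = 13/9.
For Column: with q = P(E), equating I's and III's payoffs gives −2q + 3 = 7q − 4 ⇒ q = 7/9.

2/9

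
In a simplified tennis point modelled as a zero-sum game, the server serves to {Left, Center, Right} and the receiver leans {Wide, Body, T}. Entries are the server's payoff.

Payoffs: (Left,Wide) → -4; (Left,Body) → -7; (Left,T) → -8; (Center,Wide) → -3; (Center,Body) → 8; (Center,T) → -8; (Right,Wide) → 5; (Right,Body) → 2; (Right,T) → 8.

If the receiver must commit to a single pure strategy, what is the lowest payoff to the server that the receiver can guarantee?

Column maxima: Wide → 5, Body → 8, T → 8.
The smallest of these is 5.

5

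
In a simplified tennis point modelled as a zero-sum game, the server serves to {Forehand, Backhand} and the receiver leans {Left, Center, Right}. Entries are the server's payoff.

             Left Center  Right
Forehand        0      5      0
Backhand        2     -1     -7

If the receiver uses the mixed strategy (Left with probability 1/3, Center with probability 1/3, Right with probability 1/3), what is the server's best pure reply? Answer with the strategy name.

Forehand

Expected payoff of Forehand: (1/3)·0 + (1/3)·5 + (1/3)·0 = 5/3.
Expected payoff of Backhand: (1/3)·2 + (1/3)·(-1) + (1/3)·(-7) = -2.
The largest is 5/3, so the server's best response is Forehand.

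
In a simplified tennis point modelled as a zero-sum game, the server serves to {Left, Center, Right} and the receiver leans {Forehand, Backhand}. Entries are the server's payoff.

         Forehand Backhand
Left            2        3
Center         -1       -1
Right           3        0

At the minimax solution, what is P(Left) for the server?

3/4

Row minima: Left → 2, Center → -1, Right → 0; maximin = 2.
Column maxima: Forehand → 3, Backhand → 3; minimax = 3.
2 ≠ 3, so there is no saddle point; optimal play is mixed.
Center is strictly dominated by Left, so the server never plays it.
On the remaining 2×2 (Left, Right vs Forehand, Backhand):
Let the server play Left with probability p. Expected payoff against Forehand: 2p + 3(1−p) = −p + 3; against Backhand: 3p + 0(1−p) = 3p.
Setting these equal: −p + 3 = 3p ⇒ −4p = -3 ⇒ p = 3/4, and the value is (-1)·(3/4) + 3 = 9/4.
For the receiver: with q = P(Forehand), equating Left's and Right's payoffs gives −q + 3 = 3q ⇒ q = 3/4.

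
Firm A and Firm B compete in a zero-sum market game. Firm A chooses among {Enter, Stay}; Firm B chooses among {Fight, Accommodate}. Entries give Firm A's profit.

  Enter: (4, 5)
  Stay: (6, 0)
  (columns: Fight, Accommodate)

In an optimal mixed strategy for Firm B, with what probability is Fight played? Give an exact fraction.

5/7

Row minima: Enter → 4, Stay → 0; maximin = 4.
Column maxima: Fight → 6, Accommodate → 5; minimax = 5.
4 ≠ 5, so there is no saddle point; optimal play is mixed.
Let Firm A play Enter with probability p. Expected payoff against Fight: 4p + 6(1−p) = −2p + 6; against Accommodate: 5p + 0(1−p) = 5p.
Setting these equal: −2p + 6 = 5p ⇒ −7p = -6 ⇒ p = 6/7, and the value is (-2)·(6/7) + 6 = 30/7.
For Firm B: with q = P(Fight), equating Enter's and Stay's payoffs gives −q + 5 = 6q ⇒ q = 5/7.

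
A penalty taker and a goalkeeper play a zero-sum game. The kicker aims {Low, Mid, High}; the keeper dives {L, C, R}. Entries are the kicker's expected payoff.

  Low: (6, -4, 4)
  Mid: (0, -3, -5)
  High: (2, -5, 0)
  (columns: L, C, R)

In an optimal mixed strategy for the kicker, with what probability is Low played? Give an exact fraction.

Row minima: Low → -4, Mid → -5, High → -5; maximin = -4.
Column maxima: L → 6, C → -3, R → 4; minimax = -3.
-4 ≠ -3, so there is no saddle point; optimal play is mixed.
High is strictly dominated by Low, so the kicker never plays it.
L is strictly dominated by C (it gives the kicker strictly more in every row), so the keeper never plays it.
On the remaining 2×2 (Low, Mid vs C, R):
Let the kicker play Low with probability p. Expected payoff against C: (-4)p + (-3)(1−p) = −p − 3; against R: 4p + (-5)(1−p) = 9p − 5.
Setting these equal: −p − 3 = 9p − 5 ⇒ −10p = -2 ⇒ p = 1/5, and the value is (-1)·(1/5) − 3 = -16/5.
For the keeper: with q = P(C), equating Low's and Mid's payoffs gives −8q + 4 = 2q − 5 ⇒ q = 9/10.

1/5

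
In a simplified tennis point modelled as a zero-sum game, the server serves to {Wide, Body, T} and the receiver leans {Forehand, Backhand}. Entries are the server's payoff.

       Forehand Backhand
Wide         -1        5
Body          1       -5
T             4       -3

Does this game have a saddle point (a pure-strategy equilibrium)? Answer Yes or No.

Row minima: Wide → -1, Body → -5, T → -3; maximin = -1.
Column maxima: Forehand → 4, Backhand → 5; minimax = 4.
-1 ≠ 4, so no pure-strategy equilibrium exists.

No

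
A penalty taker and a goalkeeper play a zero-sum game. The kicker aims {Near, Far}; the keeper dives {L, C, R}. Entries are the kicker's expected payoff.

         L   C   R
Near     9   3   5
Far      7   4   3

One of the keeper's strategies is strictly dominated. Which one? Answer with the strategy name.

C holds the kicker's payoff strictly below L in every row: 3 < 9, 4 < 7.
So L is strictly dominated for the keeper.

L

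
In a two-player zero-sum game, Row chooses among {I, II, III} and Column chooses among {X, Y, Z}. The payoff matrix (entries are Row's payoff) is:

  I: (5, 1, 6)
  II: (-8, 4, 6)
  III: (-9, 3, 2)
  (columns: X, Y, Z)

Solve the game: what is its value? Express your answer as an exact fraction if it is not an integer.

7/4

Row minima: I → 1, II → -8, III → -9; maximin = 1.
Column maxima: X → 5, Y → 4, Z → 6; minimax = 4.
1 ≠ 4, so there is no saddle point; optimal play is mixed.
III is strictly dominated by II, so Row never plays it.
Z is strictly dominated by X (it gives Row strictly more in every row), so Column never plays it.
On the remaining 2×2 (I, II vs X, Y):
Let Row play I with probability p. Expected payoff against X: 5p + (-8)(1−p) = 13p − 8; against Y: 1p + 4(1−p) = −3p + 4.
Setting these equal: 13p − 8 = −3p + 4 ⇒ 16p = 12 ⇒ p = 3/4, and the value is (13)·(3/4) − 8 = 7/4.
For Column: with q = P(X), equating I's and II's payoffs gives 4q + 1 = −12q + 4 ⇒ q = 3/16.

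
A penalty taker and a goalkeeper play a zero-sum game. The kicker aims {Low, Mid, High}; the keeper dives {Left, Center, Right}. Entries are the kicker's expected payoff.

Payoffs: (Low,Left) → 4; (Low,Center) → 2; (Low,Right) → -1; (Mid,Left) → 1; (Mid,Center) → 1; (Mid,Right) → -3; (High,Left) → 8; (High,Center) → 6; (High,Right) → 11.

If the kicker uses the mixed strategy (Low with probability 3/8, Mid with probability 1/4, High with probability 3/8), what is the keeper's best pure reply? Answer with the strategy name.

If the keeper plays Left, the kicker's expected payoff is (3/8)·4 + (1/4)·1 + (3/8)·8 = 19/4.
If the keeper plays Center, the kicker's expected payoff is (3/8)·2 + (1/4)·1 + (3/8)·6 = 13/4.
If the keeper plays Right, the kicker's expected payoff is (3/8)·(-1) + (1/4)·(-3) + (3/8)·11 = 3.
The keeper minimizes the kicker's payoff; the smallest is 3, so the best response is Right.

Right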